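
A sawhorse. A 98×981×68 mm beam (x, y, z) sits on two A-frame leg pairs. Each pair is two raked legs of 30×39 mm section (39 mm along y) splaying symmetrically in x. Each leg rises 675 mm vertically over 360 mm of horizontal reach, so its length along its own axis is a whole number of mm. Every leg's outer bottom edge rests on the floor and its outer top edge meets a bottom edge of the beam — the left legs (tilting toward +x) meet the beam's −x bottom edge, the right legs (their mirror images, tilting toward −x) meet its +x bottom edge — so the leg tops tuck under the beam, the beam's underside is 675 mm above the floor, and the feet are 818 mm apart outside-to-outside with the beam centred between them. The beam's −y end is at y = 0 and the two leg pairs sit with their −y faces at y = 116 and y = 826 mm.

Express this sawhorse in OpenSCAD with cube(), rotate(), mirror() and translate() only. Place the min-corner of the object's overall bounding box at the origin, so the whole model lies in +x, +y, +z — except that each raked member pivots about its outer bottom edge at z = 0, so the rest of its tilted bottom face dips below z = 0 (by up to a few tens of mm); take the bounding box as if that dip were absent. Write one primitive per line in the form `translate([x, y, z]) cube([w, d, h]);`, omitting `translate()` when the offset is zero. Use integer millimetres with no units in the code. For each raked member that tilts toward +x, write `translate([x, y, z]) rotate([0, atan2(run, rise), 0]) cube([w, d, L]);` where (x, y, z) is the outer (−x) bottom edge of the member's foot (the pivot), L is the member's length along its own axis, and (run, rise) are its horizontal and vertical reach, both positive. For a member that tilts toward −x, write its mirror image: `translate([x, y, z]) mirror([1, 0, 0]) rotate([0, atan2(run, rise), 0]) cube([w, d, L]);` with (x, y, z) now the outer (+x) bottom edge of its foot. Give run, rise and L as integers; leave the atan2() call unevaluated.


translate([360, 0, 675]) cube([98, 981, 68]);
translate([0, 116, 0]) rotate([0, atan2(360, 675), 0]) cube([30, 39, 765]);
translate([818, 116, 0]) mirror([1, 0, 0]) rotate([0, atan2(360, 675), 0]) cube([30, 39, 765]);
translate([0, 826, 0]) rotate([0, atan2(360, 675), 0]) cube([30, 39, 765]);
translate([818, 826, 0]) mirror([1, 0, 0]) rotate([0, atan2(360, 675), 0]) cube([30, 39, 765]);


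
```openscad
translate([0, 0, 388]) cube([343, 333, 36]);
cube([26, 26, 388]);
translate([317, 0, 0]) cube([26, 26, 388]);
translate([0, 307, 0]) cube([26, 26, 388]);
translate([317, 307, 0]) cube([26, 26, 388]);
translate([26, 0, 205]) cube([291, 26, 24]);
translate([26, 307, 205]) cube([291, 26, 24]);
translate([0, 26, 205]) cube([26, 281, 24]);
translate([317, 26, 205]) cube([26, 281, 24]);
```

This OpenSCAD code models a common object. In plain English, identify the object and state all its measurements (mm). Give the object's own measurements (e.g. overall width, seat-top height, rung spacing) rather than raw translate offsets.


A four-legged stool. The seat is a 343×333×36 mm slab whose top surface is at z = 424 mm; four square legs, each 26×26 mm in cross-section, run from the floor (z = 0) to the underside of the seat, each flush with a corner of the seat. Four stretchers, 26 mm wide and 24 mm tall, connect adjacent legs with their undersides at z = 205 mm, each running between the inner faces of the legs it joins and aligned with the legs' outer faces on the other axis.


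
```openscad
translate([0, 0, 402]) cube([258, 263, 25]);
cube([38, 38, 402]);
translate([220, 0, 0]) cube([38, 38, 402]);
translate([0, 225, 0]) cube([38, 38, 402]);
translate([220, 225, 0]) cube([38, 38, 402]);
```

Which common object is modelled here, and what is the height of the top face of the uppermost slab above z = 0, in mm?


A stool. The seat height is 427 mm.

A 258×263×25 slab at z = 402 on four corner posts — a stool. The seat top is 402 + 25 = 427 mm.


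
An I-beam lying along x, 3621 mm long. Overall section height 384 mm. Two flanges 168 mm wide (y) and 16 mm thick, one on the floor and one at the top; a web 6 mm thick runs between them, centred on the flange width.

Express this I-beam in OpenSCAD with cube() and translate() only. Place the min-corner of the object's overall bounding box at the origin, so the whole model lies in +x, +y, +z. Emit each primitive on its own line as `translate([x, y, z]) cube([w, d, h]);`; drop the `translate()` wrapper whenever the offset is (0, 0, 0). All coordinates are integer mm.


cube([3621, 168, 16]);
translate([0, 81, 16]) cube([3621, 6, 352]);
translate([0, 0, 368]) cube([3621, 168, 16]);


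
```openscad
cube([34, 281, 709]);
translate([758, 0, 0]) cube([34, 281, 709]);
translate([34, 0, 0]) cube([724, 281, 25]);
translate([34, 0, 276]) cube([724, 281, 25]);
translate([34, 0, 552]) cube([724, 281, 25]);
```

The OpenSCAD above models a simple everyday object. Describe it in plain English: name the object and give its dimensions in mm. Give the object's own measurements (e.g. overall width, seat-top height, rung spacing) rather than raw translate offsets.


An open bookshelf. Two side panels, each 34 mm thick, 281 mm deep and 709 mm tall, stand 792 mm apart (outside-to-outside). Between them sit 3 shelves, each 25 mm thick and 281 mm deep, spanning the full gap between the sides. The bottom shelf rests on the floor (its underside at z = 0) and the clear gap between one shelf's top and the next shelf's underside is 251 mm.


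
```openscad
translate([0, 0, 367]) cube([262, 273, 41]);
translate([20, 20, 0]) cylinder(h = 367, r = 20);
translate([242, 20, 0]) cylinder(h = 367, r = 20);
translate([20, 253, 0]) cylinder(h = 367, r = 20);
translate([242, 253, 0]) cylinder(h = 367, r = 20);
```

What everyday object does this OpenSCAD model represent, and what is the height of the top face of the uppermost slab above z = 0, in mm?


A stool. The seat height is 408 mm.

A 262×273×41 slab at z = 367 on four corner cylinders — a stool. The seat top is 367 + 41 = 408 mm.


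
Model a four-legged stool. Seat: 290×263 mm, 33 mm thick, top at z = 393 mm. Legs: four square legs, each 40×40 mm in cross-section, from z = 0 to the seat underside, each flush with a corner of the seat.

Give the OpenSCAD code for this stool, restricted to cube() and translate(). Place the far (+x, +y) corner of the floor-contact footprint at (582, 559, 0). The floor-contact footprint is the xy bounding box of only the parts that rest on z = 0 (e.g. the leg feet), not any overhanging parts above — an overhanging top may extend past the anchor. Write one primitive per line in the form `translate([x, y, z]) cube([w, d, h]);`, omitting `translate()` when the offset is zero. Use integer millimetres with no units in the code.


// leg_h = 393 - 33 = 360
translate([292, 296, 360]) cube([290, 263, 33]);
translate([292, 296, 0]) cube([40, 40, 360]);
translate([542, 296, 0]) cube([40, 40, 360]);
translate([292, 519, 0]) cube([40, 40, 360]);
translate([542, 519, 0]) cube([40, 40, 360]);


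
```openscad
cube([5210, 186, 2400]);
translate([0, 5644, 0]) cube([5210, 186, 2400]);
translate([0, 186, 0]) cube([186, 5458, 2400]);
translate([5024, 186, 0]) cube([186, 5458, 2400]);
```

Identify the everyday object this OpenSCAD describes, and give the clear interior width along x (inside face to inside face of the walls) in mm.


A house (or room) frame. The interior width is 4838 mm.

Four 2400 mm walls enclosing a rectangle with no floor or roof — a room or house frame. Outside width is 5210 mm and wall thickness is 186 mm, so the interior width is 5210 − 2 × 186 = 4838 mm.


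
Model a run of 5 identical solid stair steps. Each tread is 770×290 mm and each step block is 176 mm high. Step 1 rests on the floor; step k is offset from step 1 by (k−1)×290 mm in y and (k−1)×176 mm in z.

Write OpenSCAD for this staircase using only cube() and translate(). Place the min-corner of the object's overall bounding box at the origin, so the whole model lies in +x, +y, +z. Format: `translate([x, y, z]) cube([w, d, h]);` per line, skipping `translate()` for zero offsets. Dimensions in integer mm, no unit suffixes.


cube([770, 290, 176]);
translate([0, 290, 176]) cube([770, 290, 176]);
translate([0, 580, 352]) cube([770, 290, 176]);
translate([0, 870, 528]) cube([770, 290, 176]);
translate([0, 1160, 704]) cube([770, 290, 176]);


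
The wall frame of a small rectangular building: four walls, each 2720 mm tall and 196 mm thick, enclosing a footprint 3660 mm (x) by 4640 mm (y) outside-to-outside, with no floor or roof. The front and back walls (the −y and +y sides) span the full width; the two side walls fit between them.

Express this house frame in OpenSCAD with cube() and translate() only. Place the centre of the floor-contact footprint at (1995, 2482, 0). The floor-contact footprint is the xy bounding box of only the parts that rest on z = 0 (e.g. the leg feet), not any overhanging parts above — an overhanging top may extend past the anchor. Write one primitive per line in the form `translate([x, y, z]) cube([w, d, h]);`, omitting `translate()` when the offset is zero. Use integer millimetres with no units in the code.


translate([165, 162, 0]) cube([3660, 196, 2720]);
translate([165, 4606, 0]) cube([3660, 196, 2720]);
translate([165, 358, 0]) cube([196, 4248, 2720]);
translate([3629, 358, 0]) cube([196, 4248, 2720]);


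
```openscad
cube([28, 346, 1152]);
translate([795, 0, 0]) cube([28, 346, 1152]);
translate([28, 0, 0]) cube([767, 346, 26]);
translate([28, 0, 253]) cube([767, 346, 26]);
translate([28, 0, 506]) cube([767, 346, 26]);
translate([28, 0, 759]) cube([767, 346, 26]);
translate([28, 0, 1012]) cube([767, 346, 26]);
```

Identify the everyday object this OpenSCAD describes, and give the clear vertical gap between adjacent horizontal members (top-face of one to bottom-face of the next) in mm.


A bookshelf. The clear shelf gap is 227 mm.

Two tall side panels with 5 horizontal boards between them — a bookshelf. The first two shelf undersides are at z = 0 and z = 253; with shelf thickness 26, the clear gap is 253 − 0 − 26 = 227 mm.


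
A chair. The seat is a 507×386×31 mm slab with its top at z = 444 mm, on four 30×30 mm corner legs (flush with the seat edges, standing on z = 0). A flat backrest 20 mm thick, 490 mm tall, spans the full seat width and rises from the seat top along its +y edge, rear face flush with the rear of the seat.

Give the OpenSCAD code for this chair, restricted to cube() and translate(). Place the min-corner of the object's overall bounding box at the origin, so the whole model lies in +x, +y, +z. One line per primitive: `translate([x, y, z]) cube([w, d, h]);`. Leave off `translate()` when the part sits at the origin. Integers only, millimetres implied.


translate([0, 0, 413]) cube([507, 386, 31]);
cube([30, 30, 413]);
translate([477, 0, 0]) cube([30, 30, 413]);
translate([0, 356, 0]) cube([30, 30, 413]);
translate([477, 356, 0]) cube([30, 30, 413]);
translate([0, 366, 444]) cube([507, 20, 490]);


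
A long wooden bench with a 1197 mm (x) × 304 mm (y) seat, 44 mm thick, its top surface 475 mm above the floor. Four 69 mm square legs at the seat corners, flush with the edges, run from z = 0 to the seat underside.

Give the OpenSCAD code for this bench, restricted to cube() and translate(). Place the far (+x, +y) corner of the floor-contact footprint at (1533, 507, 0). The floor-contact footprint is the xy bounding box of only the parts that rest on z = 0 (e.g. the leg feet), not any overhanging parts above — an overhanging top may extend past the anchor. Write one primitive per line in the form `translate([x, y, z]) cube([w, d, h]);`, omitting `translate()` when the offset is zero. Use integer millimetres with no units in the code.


translate([336, 203, 431]) cube([1197, 304, 44]);
translate([336, 203, 0]) cube([69, 69, 431]);
translate([336, 438, 0]) cube([69, 69, 431]);
translate([1464, 203, 0]) cube([69, 69, 431]);
translate([1464, 438, 0]) cube([69, 69, 431]);


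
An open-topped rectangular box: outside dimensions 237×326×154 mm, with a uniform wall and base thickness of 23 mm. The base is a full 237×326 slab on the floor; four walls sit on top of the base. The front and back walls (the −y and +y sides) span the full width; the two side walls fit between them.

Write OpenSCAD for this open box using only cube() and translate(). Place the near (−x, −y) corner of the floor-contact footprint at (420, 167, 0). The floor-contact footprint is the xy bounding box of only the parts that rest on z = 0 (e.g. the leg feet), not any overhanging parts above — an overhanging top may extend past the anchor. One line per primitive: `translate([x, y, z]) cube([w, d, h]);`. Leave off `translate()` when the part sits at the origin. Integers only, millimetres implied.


translate([420, 167, 0]) cube([237, 326, 23]);
translate([420, 167, 23]) cube([237, 23, 131]);
translate([420, 470, 23]) cube([237, 23, 131]);
translate([420, 190, 23]) cube([23, 280, 131]);
translate([634, 190, 23]) cube([23, 280, 131]);


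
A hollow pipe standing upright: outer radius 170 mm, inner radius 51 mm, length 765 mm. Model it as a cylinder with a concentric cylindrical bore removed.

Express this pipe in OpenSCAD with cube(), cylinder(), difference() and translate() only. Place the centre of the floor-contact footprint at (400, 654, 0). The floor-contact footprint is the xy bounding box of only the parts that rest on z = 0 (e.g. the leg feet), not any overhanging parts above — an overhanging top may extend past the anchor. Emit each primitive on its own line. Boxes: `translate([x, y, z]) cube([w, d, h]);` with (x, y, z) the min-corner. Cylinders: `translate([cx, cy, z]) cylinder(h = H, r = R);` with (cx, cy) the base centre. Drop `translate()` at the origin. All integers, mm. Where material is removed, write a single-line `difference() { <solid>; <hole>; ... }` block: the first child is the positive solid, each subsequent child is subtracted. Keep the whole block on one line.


difference() { translate([400, 654, 0]) cylinder(h = 765, r = 170); translate([400, 654, 0]) cylinder(h = 765, r = 51); }


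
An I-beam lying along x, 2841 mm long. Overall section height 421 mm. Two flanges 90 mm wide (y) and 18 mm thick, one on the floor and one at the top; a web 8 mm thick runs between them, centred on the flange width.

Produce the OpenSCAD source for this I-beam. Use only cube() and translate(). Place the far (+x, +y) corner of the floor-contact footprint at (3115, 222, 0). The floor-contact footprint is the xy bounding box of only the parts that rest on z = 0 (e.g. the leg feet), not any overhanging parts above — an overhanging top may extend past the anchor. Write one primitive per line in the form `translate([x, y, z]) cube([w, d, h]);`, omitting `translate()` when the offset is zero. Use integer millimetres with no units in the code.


translate([274, 132, 0]) cube([2841, 90, 18]);
translate([274, 173, 18]) cube([2841, 8, 385]);
translate([274, 132, 403]) cube([2841, 90, 18]);


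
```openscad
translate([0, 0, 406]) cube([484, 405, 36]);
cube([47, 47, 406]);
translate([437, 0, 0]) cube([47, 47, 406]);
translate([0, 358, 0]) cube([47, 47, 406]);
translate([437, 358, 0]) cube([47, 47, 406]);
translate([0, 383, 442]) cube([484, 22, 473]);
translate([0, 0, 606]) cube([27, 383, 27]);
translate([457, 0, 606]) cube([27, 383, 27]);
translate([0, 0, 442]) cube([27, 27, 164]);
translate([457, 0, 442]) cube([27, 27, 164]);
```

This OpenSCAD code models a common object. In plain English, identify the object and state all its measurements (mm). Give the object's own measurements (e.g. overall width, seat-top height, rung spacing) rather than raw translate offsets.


A chair. The seat is a 484×405×36 mm slab with its top at z = 442 mm, on four 47×47 mm corner legs (flush with the seat edges, standing on z = 0). A flat backrest 22 mm thick, 473 mm tall, spans the full seat width and rises from the seat top along its +y edge, rear face flush with the rear of the seat. Two armrests of 27×27 mm section run along each side from the seat's front edge to the front of the backrest, top faces 191 mm above the seat top and outer faces flush with the seat's x-edges; a 27×27 mm post under the front of each armrest stands on the seat at the front corner.


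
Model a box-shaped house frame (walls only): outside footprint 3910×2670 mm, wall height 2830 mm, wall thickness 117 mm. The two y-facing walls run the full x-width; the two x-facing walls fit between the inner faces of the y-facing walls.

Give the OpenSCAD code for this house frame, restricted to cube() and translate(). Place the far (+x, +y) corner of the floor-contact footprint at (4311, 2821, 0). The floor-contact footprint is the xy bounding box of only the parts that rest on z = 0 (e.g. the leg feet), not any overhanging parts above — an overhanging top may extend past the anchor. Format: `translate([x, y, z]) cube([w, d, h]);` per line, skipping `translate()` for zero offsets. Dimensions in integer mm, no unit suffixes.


translate([401, 151, 0]) cube([3910, 117, 2830]);
translate([401, 2704, 0]) cube([3910, 117, 2830]);
translate([401, 268, 0]) cube([117, 2436, 2830]);
translate([4194, 268, 0]) cube([117, 2436, 2830]);


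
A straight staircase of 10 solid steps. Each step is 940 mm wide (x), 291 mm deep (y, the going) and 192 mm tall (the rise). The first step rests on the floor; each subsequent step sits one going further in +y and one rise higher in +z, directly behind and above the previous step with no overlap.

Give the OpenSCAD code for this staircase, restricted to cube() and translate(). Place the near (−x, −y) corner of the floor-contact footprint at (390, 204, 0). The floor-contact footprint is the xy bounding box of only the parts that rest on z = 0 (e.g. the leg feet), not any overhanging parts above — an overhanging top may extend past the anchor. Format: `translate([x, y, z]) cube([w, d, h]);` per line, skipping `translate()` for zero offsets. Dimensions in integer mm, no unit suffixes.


translate([390, 204, 0]) cube([940, 291, 192]);
translate([390, 495, 192]) cube([940, 291, 192]);
translate([390, 786, 384]) cube([940, 291, 192]);
translate([390, 1077, 576]) cube([940, 291, 192]);
translate([390, 1368, 768]) cube([940, 291, 192]);
translate([390, 1659, 960]) cube([940, 291, 192]);
translate([390, 1950, 1152]) cube([940, 291, 192]);
translate([390, 2241, 1344]) cube([940, 291, 192]);
translate([390, 2532, 1536]) cube([940, 291, 192]);
translate([390, 2823, 1728]) cube([940, 291, 192]);


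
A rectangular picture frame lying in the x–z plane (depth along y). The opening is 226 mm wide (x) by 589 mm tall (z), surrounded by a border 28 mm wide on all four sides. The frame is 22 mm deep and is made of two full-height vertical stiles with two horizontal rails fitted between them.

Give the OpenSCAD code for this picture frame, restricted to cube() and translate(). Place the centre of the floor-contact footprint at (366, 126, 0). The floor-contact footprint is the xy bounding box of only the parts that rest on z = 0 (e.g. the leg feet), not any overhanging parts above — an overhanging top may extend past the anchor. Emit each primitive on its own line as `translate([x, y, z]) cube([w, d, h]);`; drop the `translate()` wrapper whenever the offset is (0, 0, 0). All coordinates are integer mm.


translate([225, 115, 0]) cube([28, 22, 645]);
translate([479, 115, 0]) cube([28, 22, 645]);
translate([253, 115, 0]) cube([226, 22, 28]);
translate([253, 115, 617]) cube([226, 22, 28]);


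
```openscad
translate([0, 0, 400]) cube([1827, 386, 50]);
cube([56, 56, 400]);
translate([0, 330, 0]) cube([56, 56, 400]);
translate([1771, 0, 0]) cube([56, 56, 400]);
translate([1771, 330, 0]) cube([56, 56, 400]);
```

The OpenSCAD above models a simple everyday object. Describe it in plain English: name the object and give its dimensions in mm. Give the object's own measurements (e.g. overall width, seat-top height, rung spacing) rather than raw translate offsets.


A long wooden bench with a 1827 mm (x) × 386 mm (y) seat, 50 mm thick, its top surface 450 mm above the floor. Four 56 mm square legs at the seat corners, flush with the edges, run from z = 0 to the seat underside.


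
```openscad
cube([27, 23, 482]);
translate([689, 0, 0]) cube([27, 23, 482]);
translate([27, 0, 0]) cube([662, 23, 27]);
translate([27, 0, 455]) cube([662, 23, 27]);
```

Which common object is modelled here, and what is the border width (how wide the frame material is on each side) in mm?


A picture frame. The border width is 27 mm.

Four thin pieces enclosing a rectangular opening — a picture frame. The two full-height stiles are 482 mm tall; the top rail sits at z = 455 and is 27 mm tall, so the border above the opening is 482 − 455 = 27 mm, matching the stile x-width.


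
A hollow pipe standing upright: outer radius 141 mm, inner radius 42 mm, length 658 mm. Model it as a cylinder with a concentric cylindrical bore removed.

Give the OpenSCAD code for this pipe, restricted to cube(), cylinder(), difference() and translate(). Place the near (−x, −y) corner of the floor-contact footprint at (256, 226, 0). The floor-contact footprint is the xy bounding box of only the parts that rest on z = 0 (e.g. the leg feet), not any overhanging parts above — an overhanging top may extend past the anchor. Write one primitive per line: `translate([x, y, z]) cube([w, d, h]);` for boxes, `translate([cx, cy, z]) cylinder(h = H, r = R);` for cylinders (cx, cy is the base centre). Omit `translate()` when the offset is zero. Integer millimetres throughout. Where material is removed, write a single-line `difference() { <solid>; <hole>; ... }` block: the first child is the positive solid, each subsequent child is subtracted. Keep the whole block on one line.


difference() { translate([397, 367, 0]) cylinder(h = 658, r = 141); translate([397, 367, 0]) cylinder(h = 658, r = 42); }


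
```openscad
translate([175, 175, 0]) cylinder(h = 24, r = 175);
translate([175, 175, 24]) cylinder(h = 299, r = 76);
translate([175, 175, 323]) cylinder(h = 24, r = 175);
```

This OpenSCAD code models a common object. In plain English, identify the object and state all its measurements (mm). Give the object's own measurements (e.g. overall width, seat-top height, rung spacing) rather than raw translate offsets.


A spool: two coaxial disc flanges of radius 175 mm and thickness 24 mm, joined by a core cylinder of radius 76 mm and height 299 mm. The lower flange rests on z = 0 and the three cylinders share a vertical axis.


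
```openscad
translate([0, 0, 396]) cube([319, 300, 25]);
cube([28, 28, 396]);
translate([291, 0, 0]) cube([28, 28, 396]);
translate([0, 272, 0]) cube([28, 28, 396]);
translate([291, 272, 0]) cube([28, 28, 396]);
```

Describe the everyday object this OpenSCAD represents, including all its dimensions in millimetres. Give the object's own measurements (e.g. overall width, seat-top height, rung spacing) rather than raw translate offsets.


A simple wooden stool: a rectangular seat 319 mm (x) by 300 mm (y), 25 mm thick, top face at z = 421 mm, on four square legs, each 28×28 mm in cross-section. The legs rest on z = 0, each flush with a corner of the seat.


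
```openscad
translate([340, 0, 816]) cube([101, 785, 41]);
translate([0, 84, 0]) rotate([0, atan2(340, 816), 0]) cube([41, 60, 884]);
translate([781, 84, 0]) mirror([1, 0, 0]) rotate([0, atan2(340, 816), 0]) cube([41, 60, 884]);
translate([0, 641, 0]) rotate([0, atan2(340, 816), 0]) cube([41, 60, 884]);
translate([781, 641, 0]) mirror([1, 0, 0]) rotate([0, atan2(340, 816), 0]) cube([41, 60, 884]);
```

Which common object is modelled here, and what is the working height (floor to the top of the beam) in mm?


A sawhorse. The overall height is 857 mm.

A beam across two mirrored pairs of raked legs — a sawhorse. The beam's underside is at z = 816 (matching the legs' vertical rise in atan2(340, 816)) and the beam is 41 mm tall, so its top is at 816 + 41 = 857 mm. The raked legs top out at the beam's underside, so that is the highest point.


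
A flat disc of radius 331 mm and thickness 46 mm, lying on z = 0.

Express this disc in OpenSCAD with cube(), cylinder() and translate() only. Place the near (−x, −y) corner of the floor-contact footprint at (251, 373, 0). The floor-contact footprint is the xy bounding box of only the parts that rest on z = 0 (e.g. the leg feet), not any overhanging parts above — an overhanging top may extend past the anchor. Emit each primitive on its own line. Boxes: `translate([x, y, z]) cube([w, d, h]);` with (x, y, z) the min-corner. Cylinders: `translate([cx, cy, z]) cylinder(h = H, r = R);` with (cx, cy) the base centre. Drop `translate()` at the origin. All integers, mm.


translate([582, 704, 0]) cylinder(h = 46, r = 331);


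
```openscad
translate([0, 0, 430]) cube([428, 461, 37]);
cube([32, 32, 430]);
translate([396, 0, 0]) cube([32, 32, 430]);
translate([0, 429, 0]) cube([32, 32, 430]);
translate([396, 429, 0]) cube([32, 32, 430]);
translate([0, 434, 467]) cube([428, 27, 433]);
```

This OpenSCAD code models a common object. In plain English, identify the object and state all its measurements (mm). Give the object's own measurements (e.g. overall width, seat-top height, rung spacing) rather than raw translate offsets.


A chair. The seat is a 428×461×37 mm slab with its top at z = 467 mm, on four 32×32 mm corner legs (flush with the seat edges, standing on z = 0). A flat backrest 27 mm thick, 433 mm tall, spans the full seat width and rises from the seat top along its +y edge, rear face flush with the rear of the seat.


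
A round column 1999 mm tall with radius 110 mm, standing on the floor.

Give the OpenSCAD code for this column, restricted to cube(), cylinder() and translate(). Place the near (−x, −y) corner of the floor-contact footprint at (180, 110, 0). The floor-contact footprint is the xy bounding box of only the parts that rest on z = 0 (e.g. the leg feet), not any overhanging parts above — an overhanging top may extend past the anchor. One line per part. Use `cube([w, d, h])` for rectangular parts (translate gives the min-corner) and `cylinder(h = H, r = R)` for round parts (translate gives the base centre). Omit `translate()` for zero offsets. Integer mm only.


translate([290, 220, 0]) cylinder(h = 1999, r = 110);


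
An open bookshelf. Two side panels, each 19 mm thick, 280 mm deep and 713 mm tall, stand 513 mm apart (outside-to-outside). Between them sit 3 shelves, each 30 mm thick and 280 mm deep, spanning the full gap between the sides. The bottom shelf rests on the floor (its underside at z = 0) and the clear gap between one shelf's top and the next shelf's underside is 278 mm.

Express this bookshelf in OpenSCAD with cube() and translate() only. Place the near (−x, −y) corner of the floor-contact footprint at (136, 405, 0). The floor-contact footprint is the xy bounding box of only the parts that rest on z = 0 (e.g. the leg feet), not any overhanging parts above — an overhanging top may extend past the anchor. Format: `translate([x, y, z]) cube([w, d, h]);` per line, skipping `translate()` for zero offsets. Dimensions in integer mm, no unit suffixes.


translate([136, 405, 0]) cube([19, 280, 713]);
translate([630, 405, 0]) cube([19, 280, 713]);
translate([155, 405, 0]) cube([475, 280, 30]);
translate([155, 405, 308]) cube([475, 280, 30]);
translate([155, 405, 616]) cube([475, 280, 30]);


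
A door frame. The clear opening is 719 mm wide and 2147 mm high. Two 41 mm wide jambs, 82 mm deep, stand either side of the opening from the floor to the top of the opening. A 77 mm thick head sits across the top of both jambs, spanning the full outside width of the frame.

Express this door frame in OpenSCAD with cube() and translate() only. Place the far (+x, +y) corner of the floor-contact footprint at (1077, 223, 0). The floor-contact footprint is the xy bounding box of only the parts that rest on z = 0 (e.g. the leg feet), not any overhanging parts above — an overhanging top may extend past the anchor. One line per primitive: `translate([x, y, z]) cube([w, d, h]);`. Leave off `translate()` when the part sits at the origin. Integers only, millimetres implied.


translate([276, 141, 0]) cube([41, 82, 2147]);
translate([1036, 141, 0]) cube([41, 82, 2147]);
translate([276, 141, 2147]) cube([801, 82, 77]);


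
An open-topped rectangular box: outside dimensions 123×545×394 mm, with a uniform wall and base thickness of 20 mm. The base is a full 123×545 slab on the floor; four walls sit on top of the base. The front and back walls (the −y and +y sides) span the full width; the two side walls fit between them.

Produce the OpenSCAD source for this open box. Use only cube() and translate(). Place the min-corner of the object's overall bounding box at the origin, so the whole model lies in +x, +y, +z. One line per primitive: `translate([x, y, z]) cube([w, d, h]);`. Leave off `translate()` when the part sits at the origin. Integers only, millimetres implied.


cube([123, 545, 20]);
translate([0, 0, 20]) cube([123, 20, 374]);
translate([0, 525, 20]) cube([123, 20, 374]);
translate([0, 20, 20]) cube([20, 505, 374]);
translate([103, 20, 20]) cube([20, 505, 374]);


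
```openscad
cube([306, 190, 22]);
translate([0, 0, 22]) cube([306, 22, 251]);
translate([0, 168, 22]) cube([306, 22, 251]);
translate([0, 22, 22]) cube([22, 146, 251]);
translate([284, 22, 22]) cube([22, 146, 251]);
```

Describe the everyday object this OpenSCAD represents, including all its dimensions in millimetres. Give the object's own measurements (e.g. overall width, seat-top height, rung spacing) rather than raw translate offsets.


An open-topped rectangular box: outside dimensions 306×190×273 mm, with a uniform wall and base thickness of 22 mm. The base is a full 306×190 slab on the floor; four walls sit on top of the base. The front and back walls (the −y and +y sides) span the full width; the two side walls fit between them.


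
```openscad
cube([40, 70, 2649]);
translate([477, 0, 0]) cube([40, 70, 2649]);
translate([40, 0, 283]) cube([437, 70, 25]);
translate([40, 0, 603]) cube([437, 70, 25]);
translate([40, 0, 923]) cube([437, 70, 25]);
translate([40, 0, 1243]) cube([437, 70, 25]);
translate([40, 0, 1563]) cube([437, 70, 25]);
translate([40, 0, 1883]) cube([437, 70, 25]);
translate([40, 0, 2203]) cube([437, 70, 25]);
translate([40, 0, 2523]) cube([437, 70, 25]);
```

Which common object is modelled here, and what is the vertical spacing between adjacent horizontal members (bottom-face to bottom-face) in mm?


A ladder. The rung spacing is 320 mm.

Two tall 40×70 posts with 8 short bars between them — a ladder. Adjacent rungs sit at z = 283 and z = 603, so the spacing is 603 − 283 = 320 mm.


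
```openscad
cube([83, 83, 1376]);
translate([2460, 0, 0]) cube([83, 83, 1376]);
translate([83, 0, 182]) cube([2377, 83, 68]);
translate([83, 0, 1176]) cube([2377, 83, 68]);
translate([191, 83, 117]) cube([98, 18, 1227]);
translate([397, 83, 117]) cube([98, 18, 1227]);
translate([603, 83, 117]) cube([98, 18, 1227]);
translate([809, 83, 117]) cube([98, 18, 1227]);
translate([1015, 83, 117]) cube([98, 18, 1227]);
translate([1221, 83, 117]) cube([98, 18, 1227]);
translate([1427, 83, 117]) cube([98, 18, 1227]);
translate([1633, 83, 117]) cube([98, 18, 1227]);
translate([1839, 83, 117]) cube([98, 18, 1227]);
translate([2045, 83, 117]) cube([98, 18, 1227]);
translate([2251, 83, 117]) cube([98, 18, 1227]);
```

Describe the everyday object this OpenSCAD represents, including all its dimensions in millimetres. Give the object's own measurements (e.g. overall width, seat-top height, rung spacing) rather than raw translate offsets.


A fence section. Two 83×83 mm posts, 1376 mm tall, stand on the floor with a clear span of 2377 mm between their inner faces. Two horizontal rails of 83×68 mm section span the gap between the posts with their undersides at z = 182 mm and z = 1176 mm, flush with the posts' −y face. 11 pickets, each 98 mm wide, 18 mm thick and 1227 mm tall, are fixed to the +y face of the rails with their bottoms at z = 117 mm, spaced across the span with a 108 mm gap after the −x post and between neighbouring pickets, with 111 mm left before the +x post.


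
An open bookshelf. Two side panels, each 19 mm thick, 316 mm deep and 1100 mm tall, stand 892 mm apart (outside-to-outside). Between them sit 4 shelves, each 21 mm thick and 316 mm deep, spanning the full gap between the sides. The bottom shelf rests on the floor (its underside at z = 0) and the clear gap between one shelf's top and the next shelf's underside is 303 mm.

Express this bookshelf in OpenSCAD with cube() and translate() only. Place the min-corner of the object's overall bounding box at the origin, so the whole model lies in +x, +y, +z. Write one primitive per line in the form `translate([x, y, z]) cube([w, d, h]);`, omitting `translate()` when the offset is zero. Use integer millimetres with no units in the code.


cube([19, 316, 1100]);
translate([873, 0, 0]) cube([19, 316, 1100]);
translate([19, 0, 0]) cube([854, 316, 21]);
translate([19, 0, 324]) cube([854, 316, 21]);
translate([19, 0, 648]) cube([854, 316, 21]);
translate([19, 0, 972]) cube([854, 316, 21]);


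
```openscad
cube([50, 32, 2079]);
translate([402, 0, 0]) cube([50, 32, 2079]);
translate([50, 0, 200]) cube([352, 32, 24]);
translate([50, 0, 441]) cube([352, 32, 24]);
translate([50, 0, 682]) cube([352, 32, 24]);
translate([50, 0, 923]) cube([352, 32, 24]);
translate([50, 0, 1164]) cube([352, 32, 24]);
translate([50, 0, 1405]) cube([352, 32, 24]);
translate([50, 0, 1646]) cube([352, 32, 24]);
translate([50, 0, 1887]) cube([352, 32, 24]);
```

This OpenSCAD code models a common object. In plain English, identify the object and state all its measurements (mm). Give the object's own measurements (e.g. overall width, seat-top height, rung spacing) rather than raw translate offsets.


A straight ladder. Two 50×32 mm vertical rails, 2079 mm tall, stand 452 mm apart (outside-to-outside) with their front faces coplanar on the −y side. 8 rungs, each 32 mm deep and 24 mm tall, span between the inner faces of the rails, front faces flush with the rails. The lowest rung's underside is at z = 200 mm and rungs are spaced 241 mm apart (underside to underside).


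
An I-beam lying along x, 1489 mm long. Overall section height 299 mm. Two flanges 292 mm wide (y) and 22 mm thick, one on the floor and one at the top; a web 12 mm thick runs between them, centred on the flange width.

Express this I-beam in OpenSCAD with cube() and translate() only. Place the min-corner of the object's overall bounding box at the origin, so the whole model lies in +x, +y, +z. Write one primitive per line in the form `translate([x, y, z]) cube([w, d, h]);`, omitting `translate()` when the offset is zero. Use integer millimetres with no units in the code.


cube([1489, 292, 22]);
translate([0, 140, 22]) cube([1489, 12, 255]);
translate([0, 0, 277]) cube([1489, 292, 22]);


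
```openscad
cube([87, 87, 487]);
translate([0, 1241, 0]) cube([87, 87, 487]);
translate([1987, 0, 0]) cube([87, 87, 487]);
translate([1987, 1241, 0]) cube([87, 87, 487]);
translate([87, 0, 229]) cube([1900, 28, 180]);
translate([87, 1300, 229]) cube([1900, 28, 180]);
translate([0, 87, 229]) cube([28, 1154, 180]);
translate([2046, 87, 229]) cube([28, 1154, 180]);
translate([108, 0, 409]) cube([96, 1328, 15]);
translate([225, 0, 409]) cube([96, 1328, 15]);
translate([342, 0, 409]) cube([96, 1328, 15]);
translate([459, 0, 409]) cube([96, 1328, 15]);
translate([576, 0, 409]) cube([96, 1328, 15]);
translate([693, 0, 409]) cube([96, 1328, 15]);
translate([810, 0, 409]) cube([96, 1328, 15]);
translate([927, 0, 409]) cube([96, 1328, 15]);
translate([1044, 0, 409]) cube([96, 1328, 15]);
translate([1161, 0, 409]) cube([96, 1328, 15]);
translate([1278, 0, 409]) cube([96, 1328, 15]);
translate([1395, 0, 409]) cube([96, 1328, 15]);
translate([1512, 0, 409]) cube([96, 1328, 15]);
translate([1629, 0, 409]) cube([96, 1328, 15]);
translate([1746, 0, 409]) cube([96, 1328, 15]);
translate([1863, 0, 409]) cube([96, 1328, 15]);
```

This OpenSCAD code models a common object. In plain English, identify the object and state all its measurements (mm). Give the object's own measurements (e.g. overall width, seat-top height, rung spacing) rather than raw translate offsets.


A bed frame 2074 mm long (x) by 1328 mm wide (y). Four 87×87 mm corner posts, 487 mm tall, at the corners of the footprint. Four rails of 28 mm thickness and 180 mm height run between adjacent posts with their undersides at z = 229 mm, their outer faces flush with the outside of the frame (the two x-running rails run between the posts' inner faces; the two y-running rails run between the posts' inner faces). 16 slats, each 96 mm wide (x) and 15 mm thick, lie across the top of the two x-running rails, running the full 1328 mm width of the frame in y; along x they sit between the end posts with a 21 mm gap after the −x posts and between neighbouring slats, leaving 28 mm before the +x posts.


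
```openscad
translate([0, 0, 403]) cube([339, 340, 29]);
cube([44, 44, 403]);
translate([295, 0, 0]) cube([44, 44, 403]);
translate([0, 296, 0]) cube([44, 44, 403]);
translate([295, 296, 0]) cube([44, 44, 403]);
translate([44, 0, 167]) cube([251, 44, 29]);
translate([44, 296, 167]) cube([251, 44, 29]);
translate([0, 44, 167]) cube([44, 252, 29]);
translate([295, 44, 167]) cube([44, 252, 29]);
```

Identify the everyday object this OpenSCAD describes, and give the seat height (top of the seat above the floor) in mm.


A stool. The seat height is 432 mm.

A 339×340×29 slab at z = 403 on four corner posts — a stool. The seat top is 403 + 29 = 432 mm.


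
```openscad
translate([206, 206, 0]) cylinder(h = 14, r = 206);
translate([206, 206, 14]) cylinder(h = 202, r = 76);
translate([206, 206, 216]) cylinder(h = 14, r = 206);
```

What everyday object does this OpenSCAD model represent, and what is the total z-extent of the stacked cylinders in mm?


A spool. The overall height is 230 mm.

Three coaxial cylinders, large–small–large — a spool. Two 14 mm flanges and a 202 mm core give 14 + 202 + 14 = 230 mm.


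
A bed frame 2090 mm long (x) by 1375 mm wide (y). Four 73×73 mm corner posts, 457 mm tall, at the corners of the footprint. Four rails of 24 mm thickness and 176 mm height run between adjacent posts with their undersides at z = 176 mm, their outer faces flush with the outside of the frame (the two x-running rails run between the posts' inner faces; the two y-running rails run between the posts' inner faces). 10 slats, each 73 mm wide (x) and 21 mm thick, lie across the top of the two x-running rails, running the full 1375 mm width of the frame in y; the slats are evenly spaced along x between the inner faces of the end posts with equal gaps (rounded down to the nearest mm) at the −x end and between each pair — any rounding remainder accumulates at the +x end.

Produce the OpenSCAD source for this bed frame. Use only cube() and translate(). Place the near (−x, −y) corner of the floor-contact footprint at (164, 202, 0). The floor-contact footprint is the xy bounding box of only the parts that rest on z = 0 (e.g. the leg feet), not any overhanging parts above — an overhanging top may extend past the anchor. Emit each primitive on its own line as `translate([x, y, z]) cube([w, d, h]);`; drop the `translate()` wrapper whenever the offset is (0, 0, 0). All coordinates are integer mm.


// slat z = rail_z + rail_h = 176 + 176 = 352
// slat gap = ⌊(1944 − 10·73) / 11⌋ = 110
translate([164, 202, 0]) cube([73, 73, 457]);
translate([164, 1504, 0]) cube([73, 73, 457]);
translate([2181, 202, 0]) cube([73, 73, 457]);
translate([2181, 1504, 0]) cube([73, 73, 457]);
translate([237, 202, 176]) cube([1944, 24, 176]);
translate([237, 1553, 176]) cube([1944, 24, 176]);
translate([164, 275, 176]) cube([24, 1229, 176]);
translate([2230, 275, 176]) cube([24, 1229, 176]);
translate([347, 202, 352]) cube([73, 1375, 21]);
translate([530, 202, 352]) cube([73, 1375, 21]);
translate([713, 202, 352]) cube([73, 1375, 21]);
translate([896, 202, 352]) cube([73, 1375, 21]);
translate([1079, 202, 352]) cube([73, 1375, 21]);
translate([1262, 202, 352]) cube([73, 1375, 21]);
translate([1445, 202, 352]) cube([73, 1375, 21]);
translate([1628, 202, 352]) cube([73, 1375, 21]);
translate([1811, 202, 352]) cube([73, 1375, 21]);
translate([1994, 202, 352]) cube([73, 1375, 21]);
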